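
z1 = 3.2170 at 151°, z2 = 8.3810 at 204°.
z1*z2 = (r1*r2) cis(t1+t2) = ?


r = 3.2170 * 8.3810 = 26.9617
theta = 151° + 204° = 355° = 355° (mod 360)

26.9617 cis(355°)


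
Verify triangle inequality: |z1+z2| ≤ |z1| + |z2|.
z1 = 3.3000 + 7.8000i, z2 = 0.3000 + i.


|z1| = sqrt(3.3^2 + 7.8^2) = sqrt(71.73) = 8.4694
|z2| = sqrt(0.3^2 + 1^2) = sqrt(1.09) = 1.0440
z1+z2 = 3.6000 + 8.8000i
|z1+z2| = sqrt(90.4) = 9.5079
|z1|+|z2| = 8.4694 + 1.0440 = 9.5134

|z1+z2| = 9.5079 ≤ |z1|+|z2| = 9.5134 (verified)


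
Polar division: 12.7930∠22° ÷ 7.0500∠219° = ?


r = 12.7930 / 7.0500 = 1.8146
theta = 22° - 219° = -197° = 163° (mod 360)

1.8146 cis(163°)


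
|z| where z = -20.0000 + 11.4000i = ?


|z| = sqrt((-20)^2 + 11.4^2) = sqrt(400 + 129.96) = sqrt(529.96) = 23.0209

|z| = 23.0209


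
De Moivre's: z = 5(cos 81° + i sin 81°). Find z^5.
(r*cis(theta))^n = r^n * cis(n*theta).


r^5 = 5^5 = 3125
n*theta = 5*81° = 405° = 45° (mod 360)
a = 3125*cos(45°) = 2209.7087
b = 3125*sin(45°) = 2209.7087

3125 cis(45°) = 2209.7087 + 2209.7087i


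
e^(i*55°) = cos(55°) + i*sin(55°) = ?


cos(55°) = 0.5736
sin(55°) = 0.8192

e^(i*55°) = 0.5736 + 0.8192i


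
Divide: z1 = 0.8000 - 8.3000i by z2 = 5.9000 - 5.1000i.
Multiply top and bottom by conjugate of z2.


Conjugate of z2 = 5.9000 + 5.1000i
Numerator: (0.8000 - 8.3000i)(5.9000 + 5.1000i) = 47.0500 - 44.8900i
Denominator: 5.9^2 + (-5.1)^2 = 60.82
Result = (47.0500 - 44.8900i)/60.82

0.7736 - 0.7381i


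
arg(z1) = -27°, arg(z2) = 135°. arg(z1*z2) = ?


arg(z1*z2) = -27° + 135° = 108°
Normalized to (-180°, 180°]: 108°

108°


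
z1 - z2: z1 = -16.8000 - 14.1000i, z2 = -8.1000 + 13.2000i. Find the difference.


Real: -16.8 + 8.1 = -8.7
Imag: -14.1 - 13.2 = -27.3

-8.7000 - 27.3000i


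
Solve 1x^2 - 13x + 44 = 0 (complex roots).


disc = (-13)^2 - 4*1*44 = 169 - 176 = -7
sqrt(|disc|) = sqrt(7) = 2.6458
Real part = 13/(2*1) = 6.5000
Imag part = 2.6458/(2*1) = 1.3229

6.5000 ± 1.3229i


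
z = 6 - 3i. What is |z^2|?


|z| = sqrt(36+9) = sqrt(45) = 6.7082
|z^2| = |z|^2 = (sqrt(45))^2 = 45

|z^2| = 45


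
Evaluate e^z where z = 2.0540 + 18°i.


e^2.0540 = 7.7990
cos(18°) = 0.95106
sin(18°) = 0.30902
Real = 7.7990*0.95106 = 7.4173
Imag = 7.7990*0.30902 = 2.4100

7.4173 + 2.4100i


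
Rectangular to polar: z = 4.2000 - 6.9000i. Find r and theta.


r = sqrt(17.64+47.61) = sqrt(65.25) = 8.0777
theta = atan2(-6.9, 4.2) = -58.6713 degrees

r = 8.0777, theta = -58.6713 degrees


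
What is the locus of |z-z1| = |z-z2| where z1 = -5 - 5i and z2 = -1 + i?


Equal distances means the locus is the perpendicular bisector of z1 and z2.
Midpoint = ((-5+(-1))/2, (-5+1)/2) = (-3.0000, -2.0000)

Perpendicular bisector through (-3.0000, -2.0000)


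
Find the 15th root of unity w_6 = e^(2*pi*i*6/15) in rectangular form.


Angle = 360*6/15 = 144°
a = cos(144°) = -0.8090
b = sin(144°) = 0.5878

-0.8090 + 0.5878i


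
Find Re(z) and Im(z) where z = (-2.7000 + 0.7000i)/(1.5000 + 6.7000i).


Multiply by conjugate: (-2.7000 + 0.7000i)(1.5000 - 6.7000i) / (1.5^2 + 6.7^2)
Numerator real = -2.7*1.5 + 0.7*6.7 = 0.64
Numerator imag = 0.7*1.5 - (-2.7)*6.7 = 19.14
Denominator = 47.14
Re(z) = 0.64/47.14 = 0.0136
Im(z) = 19.14/47.14 = 0.4060

Re(z) = 0.0136, Im(z) = 0.4060


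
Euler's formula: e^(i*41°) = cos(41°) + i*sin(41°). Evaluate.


cos(41°) = 0.7547
sin(41°) = 0.6561

e^(i*41°) = 0.7547 + 0.6561i


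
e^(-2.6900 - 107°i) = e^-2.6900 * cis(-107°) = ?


e^-2.6900 = 0.06788
cos(-107°) = -0.2924
sin(-107°) = -0.9563
Real = 0.06788*(-0.2924) = -0.0198
Imag = 0.06788*(-0.9563) = -0.0649

-0.0198 - 0.0649i


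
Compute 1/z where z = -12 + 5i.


|z|^2 = 144+25 = 169
1/z = (-12 - 5i)/169

1/z = -0.0710 - 0.0296i


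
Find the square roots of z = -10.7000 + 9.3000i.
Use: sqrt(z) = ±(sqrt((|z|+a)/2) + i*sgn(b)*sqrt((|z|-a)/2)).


|z| = sqrt(114.49+86.49) = 14.1767
sqrt((|z|+a)/2) = sqrt((14.1767+(-10.7))/2) = sqrt(1.7384) = 1.3185
sqrt((|z|-a)/2) = sqrt((14.1767-(-10.7))/2) = sqrt(12.4384) = 3.5268

±(1.3185 + 3.5268i) i.e. 1.3185 + 3.5268i and -1.3185 - 3.5268i


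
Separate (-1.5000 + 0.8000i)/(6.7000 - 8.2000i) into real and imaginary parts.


Multiply by conjugate: (-1.5000 + 0.8000i)(6.7000 + 8.2000i) / (6.7^2 + (-8.2)^2)
Numerator real = -1.5*6.7 + 0.8*(-8.2) = -16.61
Numerator imag = 0.8*6.7 - (-1.5)*(-8.2) = -6.94
Denominator = 112.13
Re(z) = -16.61/112.13 = -0.1481
Im(z) = -6.94/112.13 = -0.0619

Re(z) = -0.1481, Im(z) = -0.0619


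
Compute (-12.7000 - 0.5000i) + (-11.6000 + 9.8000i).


Real: -12.7 - 11.6 = -24.3
Imag: -0.5 + 9.8 = 9.3

-24.3000 + 9.3000i


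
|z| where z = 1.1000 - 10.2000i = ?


|z| = sqrt(1.1^2 + (-10.2)^2) = sqrt(1.21 + 104.04) = sqrt(105.25) = 10.2591

|z| = 10.2591


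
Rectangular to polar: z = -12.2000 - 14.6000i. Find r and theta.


r = sqrt(148.84+213.16) = sqrt(362) = 19.0263
theta = atan2(-14.6, -12.2) = -129.8827 degrees

r = 19.0263, theta = -129.8827 degrees


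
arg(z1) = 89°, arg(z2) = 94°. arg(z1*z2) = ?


arg(z1*z2) = 89° + 94° = 183°
Normalized to (-180°, 180°]: -177°

-177°


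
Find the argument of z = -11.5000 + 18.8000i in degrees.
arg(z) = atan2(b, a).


Re = -11.5, Im = 18.8
arg = atan2(18.8, -11.5) = 121.4542 degrees

arg(z) = 121.4542 degrees


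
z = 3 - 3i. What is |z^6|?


|z| = sqrt(9+9) = sqrt(18) = 4.2426
|z^6| = |z|^6 = (sqrt(18))^6 = 18^3 = 5832

|z^6| = 5832


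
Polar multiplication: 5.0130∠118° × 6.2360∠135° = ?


r = 5.0130 * 6.2360 = 31.2611
theta = 118° + 135° = 253° = 253° (mod 360)

31.2611 cis(253°)


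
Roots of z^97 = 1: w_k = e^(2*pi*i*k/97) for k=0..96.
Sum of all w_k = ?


The sum of all 97th roots of unity is 0.
Geometric series: (1 - w^97)/(1 - w) = (1-1)/(1-w) = 0 since w^97 = 1, w ≠ 1.
Alternatively: coefficient of z^96 in z^97 - 1 is 0.

0


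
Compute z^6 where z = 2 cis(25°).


r^6 = 2^6 = 64
n*theta = 6*25° = 150° = 150° (mod 360)
a = 64*cos(150°) = -55.4256
b = 64*sin(150°) = 32.0000

64 cis(150°) = -55.4256 + 32.0000i


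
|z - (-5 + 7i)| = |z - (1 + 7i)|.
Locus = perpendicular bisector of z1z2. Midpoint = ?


Equal distances means the locus is the perpendicular bisector of z1 and z2.
Midpoint = ((-5+1)/2, (7+7)/2) = (-2.0000, 7.0000)

Perpendicular bisector through (-2.0000, 7.0000)


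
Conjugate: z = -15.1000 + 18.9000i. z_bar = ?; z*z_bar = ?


z_bar = -15.1000 - 18.9000i
z*z_bar = (-15.1)^2 + 18.9^2 = 228.01 + 357.21 = 585.22

z_bar = -15.1000 - 18.9000i, z*z_bar = 585.22


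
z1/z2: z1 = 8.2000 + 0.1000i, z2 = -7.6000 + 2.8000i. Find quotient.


Conjugate of z2 = -7.6000 - 2.8000i
Numerator: (8.2000 + 0.1000i)(-7.6000 - 2.8000i) = -62.0400 - 23.7200i
Denominator: (-7.6)^2 + 2.8^2 = 65.6
Result = (-62.0400 - 23.7200i)/65.6

-0.9457 - 0.3616i


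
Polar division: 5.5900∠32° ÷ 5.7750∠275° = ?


r = 5.5900 / 5.7750 = 0.9680
theta = 32° - 275° = -243° = 117° (mod 360)

0.9680 cis(117°)


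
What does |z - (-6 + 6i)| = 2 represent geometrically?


|z - z0| = r is a circle with center z0 and radius r.
Center = (-6, 6), radius = 2

Circle with center (-6, 6) and radius 2


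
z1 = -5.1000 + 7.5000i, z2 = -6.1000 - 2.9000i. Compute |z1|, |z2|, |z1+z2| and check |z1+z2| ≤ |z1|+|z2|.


|z1| = sqrt((-5.1)^2 + 7.5^2) = sqrt(82.26) = 9.0697
|z2| = sqrt((-6.1)^2 + (-2.9)^2) = sqrt(45.62) = 6.7543
z1+z2 = -11.2000 + 4.6000i
|z1+z2| = sqrt(146.6) = 12.1078
|z1|+|z2| = 9.0697 + 6.7543 = 15.8240

|z1+z2| = 12.1078 ≤ |z1|+|z2| = 15.8240 (verified)


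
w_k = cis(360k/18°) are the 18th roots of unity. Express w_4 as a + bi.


Angle = 360*4/18 = 80°
a = cos(80°) = 0.1736
b = sin(80°) = 0.9848

0.1736 + 0.9848i


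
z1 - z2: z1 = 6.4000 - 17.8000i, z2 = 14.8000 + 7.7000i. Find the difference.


Real: 6.4 - 14.8 = -8.4
Imag: -17.8 - 7.7 = -25.5

-8.4000 - 25.5000i


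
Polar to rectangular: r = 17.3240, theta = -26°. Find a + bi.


a = 17.3240*cos(-26°) = 17.3240*0.898794 = 15.5707
b = 17.3240*sin(-26°) = 17.3240*(-0.43837) = -7.5943

15.5707 - 7.5943i


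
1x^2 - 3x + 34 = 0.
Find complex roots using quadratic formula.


disc = (-3)^2 - 4*1*34 = 9 - 136 = -127
sqrt(|disc|) = sqrt(127) = 11.2694
Real part = 3/(2*1) = 1.5000
Imag part = 11.2694/(2*1) = 5.6347

1.5000 ± 5.6347i


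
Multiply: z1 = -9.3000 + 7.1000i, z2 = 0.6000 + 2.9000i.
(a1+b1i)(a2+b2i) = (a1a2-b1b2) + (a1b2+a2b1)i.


Real = -9.3*0.6 - 7.1*2.9 = -5.58 - 20.59 = -26.17
Imag = -9.3*2.9 + 0.6*7.1 = -26.97 + 4.26 = -22.71

-26.1700 - 22.7100i


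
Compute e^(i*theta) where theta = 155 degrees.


cos(155°) = -0.9063
sin(155°) = 0.4226

e^(i*155°) = -0.9063 + 0.4226i


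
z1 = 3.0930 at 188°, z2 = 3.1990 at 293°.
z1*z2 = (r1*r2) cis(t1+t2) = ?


r = 3.0930 * 3.1990 = 9.8945
theta = 188° + 293° = 481° = 121° (mod 360)

9.8945 cis(121°)


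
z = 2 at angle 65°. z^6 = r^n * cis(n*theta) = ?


r^6 = 2^6 = 64
n*theta = 6*65° = 390° = 30° (mod 360)
a = 64*cos(30°) = 55.4256
b = 64*sin(30°) = 32.0000

64 cis(30°) = 55.4256 + 32.0000i


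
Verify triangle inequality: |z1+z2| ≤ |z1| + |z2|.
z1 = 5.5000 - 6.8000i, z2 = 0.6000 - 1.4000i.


|z1| = sqrt(5.5^2 + (-6.8)^2) = sqrt(76.49) = 8.7459
|z2| = sqrt(0.6^2 + (-1.4)^2) = sqrt(2.32) = 1.5232
z1+z2 = 6.1000 - 8.2000i
|z1+z2| = sqrt(104.45) = 10.2201
|z1|+|z2| = 8.7459 + 1.5232 = 10.2691

|z1+z2| = 10.2201 ≤ |z1|+|z2| = 10.2691 (verified)


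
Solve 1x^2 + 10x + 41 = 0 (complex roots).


disc = 10^2 - 4*1*41 = 100 - 164 = -64
sqrt(|disc|) = sqrt(64) = 8.0000
Real part = -10/(2*1) = -5.0000
Imag part = 8.0000/(2*1) = 4.0000

-5.0000 ± 4.0000i


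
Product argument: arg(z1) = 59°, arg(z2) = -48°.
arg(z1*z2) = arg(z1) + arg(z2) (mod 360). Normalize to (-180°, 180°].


arg(z1*z2) = 59° - 48° = 11°
Normalized to (-180°, 180°]: 11°

11°


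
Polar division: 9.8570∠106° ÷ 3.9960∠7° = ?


r = 9.8570 / 3.9960 = 2.4667
theta = 106° - 7° = 99° = 99° (mod 360)

2.4667 cis(99°)


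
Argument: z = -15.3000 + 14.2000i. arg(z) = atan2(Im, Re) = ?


Re = -15.3, Im = 14.2
arg = atan2(14.2, -15.3) = 137.1355 degrees

arg(z) = 137.1355 degrees


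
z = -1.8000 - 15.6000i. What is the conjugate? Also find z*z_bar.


z_bar = -1.8000 + 15.6000i
z*z_bar = (-1.8)^2 + (-15.6)^2 = 3.24 + 243.36 = 246.6

z_bar = -1.8000 + 15.6000i, z*z_bar = 246.6


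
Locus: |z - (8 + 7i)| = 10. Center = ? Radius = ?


|z - z0| = r is a circle with center z0 and radius r.
Center = (8, 7), radius = 10

Circle with center (8, 7) and radius 10


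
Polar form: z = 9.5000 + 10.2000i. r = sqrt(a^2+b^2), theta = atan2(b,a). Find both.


r = sqrt(90.25+104.04) = sqrt(194.29) = 13.9388
theta = atan2(10.2, 9.5) = 47.0350 degrees

r = 13.9388, theta = 47.0350 degrees


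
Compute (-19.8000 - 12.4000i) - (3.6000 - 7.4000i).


Real: -19.8 - 3.6 = -23.4
Imag: -12.4 + 7.4 = -5

-23.4000 - 5.0000i


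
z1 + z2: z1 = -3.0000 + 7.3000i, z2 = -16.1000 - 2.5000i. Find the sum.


Real: -3 - 16.1 = -19.1
Imag: 7.3 - 2.5 = 4.8

-19.1000 + 4.8000i


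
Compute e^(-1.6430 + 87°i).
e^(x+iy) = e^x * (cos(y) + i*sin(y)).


e^-1.6430 = 0.1934
cos(87°) = 0.0523
sin(87°) = 0.9986
Real = 0.1934*0.0523 = 0.0101
Imag = 0.1934*0.9986 = 0.1931

0.0101 + 0.1931i


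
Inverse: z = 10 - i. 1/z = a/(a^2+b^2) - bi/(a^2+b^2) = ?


|z|^2 = 100+1 = 101
1/z = (10 + 1i)/101

1/z = 0.0990 + 0.0099i


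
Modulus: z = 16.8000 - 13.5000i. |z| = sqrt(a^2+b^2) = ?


|z| = sqrt(16.8^2 + (-13.5)^2) = sqrt(282.24 + 182.25) = sqrt(464.49) = 21.5520

|z| = 21.5520


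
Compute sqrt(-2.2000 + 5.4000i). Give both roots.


|z| = sqrt(4.84+29.16) = 5.8310
sqrt((|z|+a)/2) = sqrt((5.8310+(-2.2))/2) = sqrt(1.8155) = 1.3474
sqrt((|z|-a)/2) = sqrt((5.8310-(-2.2))/2) = sqrt(4.0155) = 2.0039

±(1.3474 + 2.0039i) i.e. 1.3474 + 2.0039i and -1.3474 - 2.0039i


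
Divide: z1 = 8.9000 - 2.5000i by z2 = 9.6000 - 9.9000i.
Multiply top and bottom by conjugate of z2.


Conjugate of z2 = 9.6000 + 9.9000i
Numerator: (8.9000 - 2.5000i)(9.6000 + 9.9000i) = 110.1900 + 64.1100i
Denominator: 9.6^2 + (-9.9)^2 = 190.17
Result = (110.1900 + 64.1100i)/190.17

0.5794 + 0.3371i


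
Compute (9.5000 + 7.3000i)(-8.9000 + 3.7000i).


Real = 9.5*(-8.9) - 7.3*3.7 = -84.55 - 27.01 = -111.56
Imag = 9.5*3.7 - (8.9)*7.3 = 35.15 - (64.97) = -29.82

-111.5600 - 29.8200i


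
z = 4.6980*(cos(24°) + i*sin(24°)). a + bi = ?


a = 4.6980*cos(24°) = 4.6980*0.913545 = 4.2918
b = 4.6980*sin(24°) = 4.6980*0.4067366 = 1.9108

4.2918 + 1.9108i


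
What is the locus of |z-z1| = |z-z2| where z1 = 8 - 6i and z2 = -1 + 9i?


Equal distances means the locus is the perpendicular bisector of z1 and z2.
Midpoint = ((8+(-1))/2, (-6+9)/2) = (3.5000, 1.5000)

Perpendicular bisector through (3.5000, 1.5000)


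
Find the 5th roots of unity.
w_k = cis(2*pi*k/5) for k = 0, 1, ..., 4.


The 5th roots of unity are cis(360k/5°) for k=0..4
Angle step = 360/5 = 72°
Primitive root: cis(72°)
Primitive root = 0.3090 + 0.9511i

5 roots at angles: 0°, 72°, 144°, 216°, 288°


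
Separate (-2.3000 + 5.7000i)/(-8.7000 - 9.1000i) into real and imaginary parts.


Multiply by conjugate: (-2.3000 + 5.7000i)(-8.7000 + 9.1000i) / ((-8.7)^2 + (-9.1)^2)
Numerator real = -2.3*(-8.7) + 5.7*(-9.1) = -31.86
Numerator imag = 5.7*(-8.7) - (-2.3)*(-9.1) = -70.52
Denominator = 158.5
Re(z) = -31.86/158.5 = -0.2010
Im(z) = -70.52/158.5 = -0.4449

Re(z) = -0.2010, Im(z) = -0.4449


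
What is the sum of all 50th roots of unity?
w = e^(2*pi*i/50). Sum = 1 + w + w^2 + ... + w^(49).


The sum of all 50th roots of unity is 0.
Geometric series: (1 - w^50)/(1 - w) = (1-1)/(1-w) = 0 since w^50 = 1, w ≠ 1.
Alternatively: coefficient of z^49 in z^50 - 1 is 0.

0


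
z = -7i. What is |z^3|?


|z| = sqrt(0+49) = sqrt(49) = 7
|z^3| = |z|^3 = 7^3 = 343

|z^3| = 343


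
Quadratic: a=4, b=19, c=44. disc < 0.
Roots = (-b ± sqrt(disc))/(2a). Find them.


disc = 19^2 - 4*4*44 = 361 - 704 = -343
sqrt(|disc|) = sqrt(343) = 18.5203
Real part = -19/(2*4) = -2.3750
Imag part = 18.5203/(2*4) = 2.3150

-2.3750 ± 2.3150i


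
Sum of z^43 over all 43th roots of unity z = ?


The roots are w_k = w^k with w = e^(2*pi*i/43), and (w^k)^43 = (w^43)^k.
So S = 1 + u + u^2 + ... + u^(42) with u = w^43.
43 = 1*43 + 0, so 43 is a multiple of 43 and u = (w^43)^1 = 1.
Every one of the 43 terms equals 1: S = 43

S = 43


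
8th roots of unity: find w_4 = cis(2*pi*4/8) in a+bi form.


Angle = 360*4/8 = 180°
a = cos(180°) = -1.0000
b = sin(180°) = 0

-1.0000 + 0i


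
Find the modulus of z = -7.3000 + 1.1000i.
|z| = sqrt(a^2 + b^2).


|z| = sqrt((-7.3)^2 + 1.1^2) = sqrt(53.29 + 1.21) = sqrt(54.5) = 7.3824

|z| = 7.3824


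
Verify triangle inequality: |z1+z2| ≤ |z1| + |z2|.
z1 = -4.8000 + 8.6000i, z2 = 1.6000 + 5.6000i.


|z1| = sqrt((-4.8)^2 + 8.6^2) = sqrt(97) = 9.8489
|z2| = sqrt(1.6^2 + 5.6^2) = sqrt(33.92) = 5.8241
z1+z2 = -3.2000 + 14.2000i
|z1+z2| = sqrt(211.88) = 14.5561
|z1|+|z2| = 9.8489 + 5.8241 = 15.6730

|z1+z2| = 14.5561 ≤ |z1|+|z2| = 15.6730 (verified)


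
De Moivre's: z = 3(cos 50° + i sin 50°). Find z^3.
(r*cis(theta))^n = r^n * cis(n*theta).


r^3 = 3^3 = 27
n*theta = 3*50° = 150° = 150° (mod 360)
a = 27*cos(150°) = -23.3827
b = 27*sin(150°) = 13.5000

27 cis(150°) = -23.3827 + 13.5000i


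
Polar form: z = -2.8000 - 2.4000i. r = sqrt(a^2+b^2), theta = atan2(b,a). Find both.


r = sqrt(7.84+5.76) = sqrt(13.6) = 3.6878
theta = atan2(-2.4, -2.8) = -139.3987 degrees

r = 3.6878, theta = -139.3987 degrees


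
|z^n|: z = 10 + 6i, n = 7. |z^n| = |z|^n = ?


|z| = sqrt(100+36) = sqrt(136) = 11.6619
|z^7| = |z|^7 = (sqrt(136))^7 = 136^3 * sqrt(136) = 2515456*sqrt(136)

|z^7| = 2515456*sqrt(136) ≈ 29335005.8592


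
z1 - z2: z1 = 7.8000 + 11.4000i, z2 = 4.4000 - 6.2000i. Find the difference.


Real: 7.8 - 4.4 = 3.4
Imag: 11.4 + 6.2 = 17.6

3.4000 + 17.6000i


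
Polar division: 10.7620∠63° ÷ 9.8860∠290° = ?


r = 10.7620 / 9.8860 = 1.0886
theta = 63° - 290° = -227° = 133° (mod 360)

1.0886 cis(133°)


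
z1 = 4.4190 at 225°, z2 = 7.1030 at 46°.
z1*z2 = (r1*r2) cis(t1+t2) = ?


r = 4.4190 * 7.1030 = 31.3882
theta = 225° + 46° = 271° = 271° (mod 360)

31.3882 cis(271°)


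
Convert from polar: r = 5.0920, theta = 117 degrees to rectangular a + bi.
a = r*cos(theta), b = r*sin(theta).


a = 5.0920*cos(117°) = 5.0920*(-0.45399) = -2.3117
b = 5.0920*sin(117°) = 5.0920*0.891 = 4.5370

-2.3117 + 4.5370i


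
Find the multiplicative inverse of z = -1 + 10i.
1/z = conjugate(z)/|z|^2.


|z|^2 = 1+100 = 101
1/z = (-1 - 10i)/101

1/z = -0.0099 - 0.0990i


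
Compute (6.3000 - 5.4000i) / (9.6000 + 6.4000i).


Conjugate of z2 = 9.6000 - 6.4000i
Numerator: (6.3000 - 5.4000i)(9.6000 - 6.4000i) = 25.9200 - 92.1600i
Denominator: 9.6^2 + 6.4^2 = 133.12
Result = (25.9200 - 92.1600i)/133.12

0.1947 - 0.6923i


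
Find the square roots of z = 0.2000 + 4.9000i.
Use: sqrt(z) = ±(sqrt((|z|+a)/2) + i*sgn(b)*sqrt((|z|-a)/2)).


|z| = sqrt(0.04+24.01) = 4.9041
sqrt((|z|+a)/2) = sqrt((4.9041+0.2)/2) = sqrt(2.5520) = 1.5975
sqrt((|z|-a)/2) = sqrt((4.9041-0.2)/2) = sqrt(2.3520) = 1.5336

±(1.5975 + 1.5336i) i.e. 1.5975 + 1.5336i and -1.5975 - 1.5336i


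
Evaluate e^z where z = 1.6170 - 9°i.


e^1.6170 = 5.03795
cos(-9°) = 0.98769
sin(-9°) = -0.15643
Real = 5.03795*0.98769 = 4.9759
Imag = 5.03795*(-0.15643) = -0.7881

4.9759 - 0.7881i


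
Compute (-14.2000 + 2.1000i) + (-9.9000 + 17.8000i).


Real: -14.2 - 9.9 = -24.1
Imag: 2.1 + 17.8 = 19.9

-24.1000 + 19.9000i


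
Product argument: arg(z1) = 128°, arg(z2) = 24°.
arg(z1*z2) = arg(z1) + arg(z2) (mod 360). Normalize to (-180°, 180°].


arg(z1*z2) = 128° + 24° = 152°
Normalized to (-180°, 180°]: 152°

152°


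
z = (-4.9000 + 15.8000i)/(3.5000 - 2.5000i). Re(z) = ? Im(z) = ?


Multiply by conjugate: (-4.9000 + 15.8000i)(3.5000 + 2.5000i) / (3.5^2 + (-2.5)^2)
Numerator real = -4.9*3.5 + 15.8*(-2.5) = -56.65
Numerator imag = 15.8*3.5 - (-4.9)*(-2.5) = 43.05
Denominator = 18.5
Re(z) = -56.65/18.5 = -3.0622
Im(z) = 43.05/18.5 = 2.3270

Re(z) = -3.0622, Im(z) = 2.3270


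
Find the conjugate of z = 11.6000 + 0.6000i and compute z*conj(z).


z_bar = 11.6000 - 0.6000i
z*z_bar = 11.6^2 + 0.6^2 = 134.56 + 0.36 = 134.92

z_bar = 11.6000 - 0.6000i, z*z_bar = 134.92


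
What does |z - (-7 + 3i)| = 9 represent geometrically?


|z - z0| = r is a circle with center z0 and radius r.
Center = (-7, 3), radius = 9

Circle with center (-7, 3) and radius 9


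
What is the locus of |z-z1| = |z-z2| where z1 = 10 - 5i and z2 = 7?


Equal distances means the locus is the perpendicular bisector of z1 and z2.
Midpoint = ((10+7)/2, (-5+0)/2) = (8.5000, -2.5000)

Perpendicular bisector through (8.5000, -2.5000)


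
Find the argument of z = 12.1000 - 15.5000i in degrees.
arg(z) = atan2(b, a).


Re = 12.1, Im = -15.5
arg = atan2(-15.5, 12.1) = -52.0228 degrees

arg(z) = -52.0228 degrees


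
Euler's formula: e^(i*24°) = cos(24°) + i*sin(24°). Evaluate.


cos(24°) = 0.9135
sin(24°) = 0.4067

e^(i*24°) = 0.9135 + 0.4067i


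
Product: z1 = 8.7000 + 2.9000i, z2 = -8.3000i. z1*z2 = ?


Real = 8.7*0 - 2.9*(-8.3) = 0 - (-24.07) = 24.07
Imag = 8.7*(-8.3) + 0*2.9 = -72.21 + 0 = -72.21

24.0700 - 72.2100i


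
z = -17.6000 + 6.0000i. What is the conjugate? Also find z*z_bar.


z_bar = -17.6000 - 6.0000i
z*z_bar = (-17.6)^2 + 6^2 = 309.76 + 36 = 345.76

z_bar = -17.6000 - 6.0000i, z*z_bar = 345.76


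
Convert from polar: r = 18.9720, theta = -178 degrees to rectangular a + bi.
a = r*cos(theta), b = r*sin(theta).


a = 18.9720*cos(-178°) = 18.9720*(-0.99939) = -18.9604
b = 18.9720*sin(-178°) = 18.9720*(-0.0349) = -0.6621

-18.9604 - 0.6621i


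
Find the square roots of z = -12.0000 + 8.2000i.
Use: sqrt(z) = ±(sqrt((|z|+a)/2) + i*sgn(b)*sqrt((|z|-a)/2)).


|z| = sqrt(144+67.24) = 14.5341
sqrt((|z|+a)/2) = sqrt((14.5341+(-12))/2) = sqrt(1.2670) = 1.1256
sqrt((|z|-a)/2) = sqrt((14.5341-(-12))/2) = sqrt(13.2670) = 3.6424

±(1.1256 + 3.6424i) i.e. 1.1256 + 3.6424i and -1.1256 - 3.6424i


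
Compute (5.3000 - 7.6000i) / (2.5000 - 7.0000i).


Conjugate of z2 = 2.5000 + 7.0000i
Numerator: (5.3000 - 7.6000i)(2.5000 + 7.0000i) = 66.4500 + 18.1000i
Denominator: 2.5^2 + (-7)^2 = 55.25
Result = (66.4500 + 18.1000i)/55.25

1.2027 + 0.3276i


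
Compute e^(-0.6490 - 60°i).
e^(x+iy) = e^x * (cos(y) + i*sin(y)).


e^-0.6490 = 0.5226
cos(-60°) = 0.5
sin(-60°) = -0.866
Real = 0.5226*0.5 = 0.2613
Imag = 0.5226*(-0.866) = -0.4526

0.2613 - 0.4526i


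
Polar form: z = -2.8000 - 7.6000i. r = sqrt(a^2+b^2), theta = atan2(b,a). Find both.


r = sqrt(7.84+57.76) = sqrt(65.6) = 8.0994
theta = atan2(-7.6, -2.8) = -110.2249 degrees

r = 8.0994, theta = -110.2249 degrees


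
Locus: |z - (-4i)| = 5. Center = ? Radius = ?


|z - z0| = r is a circle with center z0 and radius r.
Center = (0, -4), radius = 5

Circle with center (0, -4) and radius 5


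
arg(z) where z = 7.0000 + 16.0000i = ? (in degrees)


Re = 7, Im = 16
arg = atan2(16, 7) = 66.3706 degrees

arg(z) = 66.3706 degrees


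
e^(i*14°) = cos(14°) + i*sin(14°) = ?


cos(14°) = 0.9703
sin(14°) = 0.2419

e^(i*14°) = 0.9703 + 0.2419i


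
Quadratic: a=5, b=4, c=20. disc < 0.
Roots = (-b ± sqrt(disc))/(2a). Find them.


disc = 4^2 - 4*5*20 = 16 - 400 = -384
sqrt(|disc|) = sqrt(384) = 19.5959
Real part = -4/(2*5) = -0.4000
Imag part = 19.5959/(2*5) = 1.9596

-0.4000 ± 1.9596i


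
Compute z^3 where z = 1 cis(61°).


r^3 = 1^3 = 1
n*theta = 3*61° = 183° = 183° (mod 360)
a = 1*cos(183°) = -0.9986
b = 1*sin(183°) = -0.0523

1 cis(183°) = -0.9986 - 0.0523i


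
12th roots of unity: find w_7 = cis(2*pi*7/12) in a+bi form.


Angle = 360*7/12 = 210°
a = cos(210°) = -0.8660
b = sin(210°) = -0.5000

-0.8660 - 0.5000i


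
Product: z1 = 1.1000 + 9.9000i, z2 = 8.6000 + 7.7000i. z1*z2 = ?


Real = 1.1*8.6 - 9.9*7.7 = 9.46 - 76.23 = -66.77
Imag = 1.1*7.7 + 8.6*9.9 = 8.47 + 85.14 = 93.61

-66.7700 + 93.6100i


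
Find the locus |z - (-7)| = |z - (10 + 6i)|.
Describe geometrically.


Equal distances means the locus is the perpendicular bisector of z1 and z2.
Midpoint = ((-7+10)/2, (0+6)/2) = (1.5000, 3.0000)

Perpendicular bisector through (1.5000, 3.0000)


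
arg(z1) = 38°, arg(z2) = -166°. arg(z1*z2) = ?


arg(z1*z2) = 38° - 166° = -128°
Normalized to (-180°, 180°]: -128°

-128°


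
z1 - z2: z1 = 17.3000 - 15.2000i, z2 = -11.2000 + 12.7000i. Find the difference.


Real: 17.3 + 11.2 = 28.5
Imag: -15.2 - 12.7 = -27.9

28.5000 - 27.9000i


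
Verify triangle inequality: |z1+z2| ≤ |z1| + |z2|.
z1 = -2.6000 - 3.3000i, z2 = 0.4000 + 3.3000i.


|z1| = sqrt((-2.6)^2 + (-3.3)^2) = sqrt(17.65) = 4.2012
|z2| = sqrt(0.4^2 + 3.3^2) = sqrt(11.05) = 3.3242
z1+z2 = -2.2000
|z1+z2| = sqrt(4.84) = 2.2000
|z1|+|z2| = 4.2012 + 3.3242 = 7.5254

|z1+z2| = 2.2000 ≤ |z1|+|z2| = 7.5254 (verified)


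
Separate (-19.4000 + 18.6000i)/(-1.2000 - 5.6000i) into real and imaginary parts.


Multiply by conjugate: (-19.4000 + 18.6000i)(-1.2000 + 5.6000i) / ((-1.2)^2 + (-5.6)^2)
Numerator real = -19.4*(-1.2) + 18.6*(-5.6) = -80.88
Numerator imag = 18.6*(-1.2) - (-19.4)*(-5.6) = -130.96
Denominator = 32.8
Re(z) = -80.88/32.8 = -2.4659
Im(z) = -130.96/32.8 = -3.9927

Re(z) = -2.4659, Im(z) = -3.9927


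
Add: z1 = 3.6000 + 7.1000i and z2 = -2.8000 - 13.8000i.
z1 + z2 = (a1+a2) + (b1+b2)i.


Real: 3.6 - 2.8 = 0.8
Imag: 7.1 - 13.8 = -6.7

0.8000 - 6.7000i


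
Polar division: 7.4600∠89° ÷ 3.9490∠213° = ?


r = 7.4600 / 3.9490 = 1.8891
theta = 89° - 213° = -124° = 236° (mod 360)

1.8891 cis(236°)


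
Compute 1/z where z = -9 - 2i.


|z|^2 = 81+4 = 85
1/z = (-9 + 2i)/85

1/z = -0.1059 + 0.0235i


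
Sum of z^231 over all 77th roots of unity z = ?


The roots are w_k = w^k with w = e^(2*pi*i/77), and (w^k)^231 = (w^231)^k.
So S = 1 + u + u^2 + ... + u^(76) with u = w^231.
231 = 3*77 + 0, so 231 is a multiple of 77 and u = (w^77)^3 = 1.
Every one of the 77 terms equals 1: S = 77

S = 77


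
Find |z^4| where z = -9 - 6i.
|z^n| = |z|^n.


|z| = sqrt(81+36) = sqrt(117) = 10.8167
|z^4| = |z|^4 = (sqrt(117))^4 = 117^2 = 13689

|z^4| = 13689


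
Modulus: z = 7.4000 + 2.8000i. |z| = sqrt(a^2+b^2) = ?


|z| = sqrt(7.4^2 + 2.8^2) = sqrt(54.76 + 7.84) = sqrt(62.6) = 7.9120

|z| = 7.9120


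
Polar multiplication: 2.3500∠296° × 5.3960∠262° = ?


r = 2.3500 * 5.3960 = 12.6806
theta = 296° + 262° = 558° = 198° (mod 360)

12.6806 cis(198°)


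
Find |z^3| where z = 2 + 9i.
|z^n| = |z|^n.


|z| = sqrt(4+81) = sqrt(85) = 9.2195
|z^3| = |z|^3 = (sqrt(85))^3 = 85*sqrt(85)

|z^3| = 85*sqrt(85) ≈ 783.6613


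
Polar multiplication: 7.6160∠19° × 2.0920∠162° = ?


r = 7.6160 * 2.0920 = 15.9327
theta = 19° + 162° = 181° = 181° (mod 360)

15.9327 cis(181°)


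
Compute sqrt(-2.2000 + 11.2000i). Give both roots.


|z| = sqrt(4.84+125.44) = 11.4140
sqrt((|z|+a)/2) = sqrt((11.4140+(-2.2))/2) = sqrt(4.6070) = 2.1464
sqrt((|z|-a)/2) = sqrt((11.4140-(-2.2))/2) = sqrt(6.8070) = 2.6090

±(2.1464 + 2.6090i) i.e. 2.1464 + 2.6090i and -2.1464 - 2.6090i


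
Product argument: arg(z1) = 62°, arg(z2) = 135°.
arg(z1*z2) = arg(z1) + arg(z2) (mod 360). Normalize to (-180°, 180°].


arg(z1*z2) = 62° + 135° = 197°
Normalized to (-180°, 180°]: -163°

-163°


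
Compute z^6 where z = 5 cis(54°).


r^6 = 5^6 = 15625
n*theta = 6*54° = 324° = 324° (mod 360)
a = 15625*cos(324°) = 12640.8905
b = 15625*sin(324°) = -9184.1446

15625 cis(324°) = 12640.8905 - 9184.1446i


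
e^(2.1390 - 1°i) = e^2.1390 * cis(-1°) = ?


e^2.1390 = 8.4909
cos(-1°) = 0.99985
sin(-1°) = -0.01745
Real = 8.4909*0.99985 = 8.4896
Imag = 8.4909*(-0.01745) = -0.1482

8.4896 - 0.1482i


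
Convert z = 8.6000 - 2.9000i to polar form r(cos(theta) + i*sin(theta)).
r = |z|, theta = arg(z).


r = sqrt(73.96+8.41) = sqrt(82.37) = 9.0758
theta = atan2(-2.9, 8.6) = -18.6346 degrees

r = 9.0758, theta = -18.6346 degrees


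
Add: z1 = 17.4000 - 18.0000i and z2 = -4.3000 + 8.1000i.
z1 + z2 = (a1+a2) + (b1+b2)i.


Real: 17.4 - 4.3 = 13.1
Imag: -18 + 8.1 = -9.9

13.1000 - 9.9000i


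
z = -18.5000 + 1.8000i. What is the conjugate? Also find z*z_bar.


z_bar = -18.5000 - 1.8000i
z*z_bar = (-18.5)^2 + 1.8^2 = 342.25 + 3.24 = 345.49

z_bar = -18.5000 - 1.8000i, z*z_bar = 345.49


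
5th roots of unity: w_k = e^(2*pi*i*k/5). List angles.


The 5th roots of unity are cis(360k/5°) for k=0..4
Angle step = 360/5 = 72°
Primitive root: cis(72°)
Primitive root = 0.3090 + 0.9511i

5 roots at angles: 0°, 72°, 144°, 216°, 288°


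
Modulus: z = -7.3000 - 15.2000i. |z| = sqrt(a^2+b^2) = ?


|z| = sqrt((-7.3)^2 + (-15.2)^2) = sqrt(53.29 + 231.04) = sqrt(284.33) = 16.8621

|z| = 16.8621


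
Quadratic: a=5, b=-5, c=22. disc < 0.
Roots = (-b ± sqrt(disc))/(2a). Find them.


disc = (-5)^2 - 4*5*22 = 25 - 440 = -415
sqrt(|disc|) = sqrt(415) = 20.3715
Real part = 5/(2*5) = 0.5000
Imag part = 20.3715/(2*5) = 2.0372

0.5000 ± 2.0372i


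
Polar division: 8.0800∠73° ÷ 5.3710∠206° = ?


r = 8.0800 / 5.3710 = 1.5044
theta = 73° - 206° = -133° = 227° (mod 360)

1.5044 cis(227°)


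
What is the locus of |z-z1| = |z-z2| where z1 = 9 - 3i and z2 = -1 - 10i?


Equal distances means the locus is the perpendicular bisector of z1 and z2.
Midpoint = ((9+(-1))/2, (-3+(-10))/2) = (4.0000, -6.5000)

Perpendicular bisector through (4.0000, -6.5000)


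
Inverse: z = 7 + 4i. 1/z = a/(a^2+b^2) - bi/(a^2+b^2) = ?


|z|^2 = 49+16 = 65
1/z = (7 - 4i)/65

1/z = 0.1077 - 0.0615i


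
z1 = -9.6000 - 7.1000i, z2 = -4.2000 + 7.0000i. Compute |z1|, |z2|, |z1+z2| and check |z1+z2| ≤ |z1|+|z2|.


|z1| = sqrt((-9.6)^2 + (-7.1)^2) = sqrt(142.57) = 11.9403
|z2| = sqrt((-4.2)^2 + 7^2) = sqrt(66.64) = 8.1633
z1+z2 = -13.8000 - 0.1000i
|z1+z2| = sqrt(190.45) = 13.8004
|z1|+|z2| = 11.9403 + 8.1633 = 20.1036

|z1+z2| = 13.8004 ≤ |z1|+|z2| = 20.1036 (verified)


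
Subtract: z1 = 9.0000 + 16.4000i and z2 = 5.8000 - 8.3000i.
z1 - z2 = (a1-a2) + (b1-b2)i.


Real: 9 - 5.8 = 3.2
Imag: 16.4 + 8.3 = 24.7

3.2000 + 24.7000i


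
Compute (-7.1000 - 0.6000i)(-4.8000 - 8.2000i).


Real = -7.1*(-4.8) - (-0.6)*(-8.2) = 34.08 - 4.92 = 29.16
Imag = -7.1*(-8.2) - (4.8)*(-0.6) = 58.22 + 2.88 = 61.1

29.1600 + 61.1000i


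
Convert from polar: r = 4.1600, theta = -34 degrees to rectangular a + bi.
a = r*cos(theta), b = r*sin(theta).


a = 4.1600*cos(-34°) = 4.1600*0.82904 = 3.4488
b = 4.1600*sin(-34°) = 4.1600*(-0.55919) = -2.3262

3.4488 - 2.3262i


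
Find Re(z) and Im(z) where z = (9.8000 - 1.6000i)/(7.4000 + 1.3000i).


Multiply by conjugate: (9.8000 - 1.6000i)(7.4000 - 1.3000i) / (7.4^2 + 1.3^2)
Numerator real = 9.8*7.4 - (1.6)*1.3 = 70.44
Numerator imag = -1.6*7.4 - 9.8*1.3 = -24.58
Denominator = 56.45
Re(z) = 70.44/56.45 = 1.2478
Im(z) = -24.58/56.45 = -0.4354

Re(z) = 1.2478, Im(z) = -0.4354


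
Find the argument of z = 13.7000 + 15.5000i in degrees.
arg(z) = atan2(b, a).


Re = 13.7, Im = 15.5
arg = atan2(15.5, 13.7) = 48.5275 degrees

arg(z) = 48.5275 degrees


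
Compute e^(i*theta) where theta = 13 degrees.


cos(13°) = 0.9744
sin(13°) = 0.2250

e^(i*13°) = 0.9744 + 0.2250i


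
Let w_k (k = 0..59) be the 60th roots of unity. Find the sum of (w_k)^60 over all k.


The roots are w_k = w^k with w = e^(2*pi*i/60), and (w^k)^60 = (w^60)^k.
So S = 1 + u + u^2 + ... + u^(59) with u = w^60.
60 = 1*60 + 0, so 60 is a multiple of 60 and u = (w^60)^1 = 1.
Every one of the 60 terms equals 1: S = 60

S = 60


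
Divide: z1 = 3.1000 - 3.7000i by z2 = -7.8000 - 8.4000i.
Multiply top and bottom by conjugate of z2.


Conjugate of z2 = -7.8000 + 8.4000i
Numerator: (3.1000 - 3.7000i)(-7.8000 + 8.4000i) = 6.9000 + 54.9000i
Denominator: (-7.8)^2 + (-8.4)^2 = 131.4
Result = (6.9000 + 54.9000i)/131.4

0.0525 + 0.4178i


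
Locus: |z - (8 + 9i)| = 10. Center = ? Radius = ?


|z - z0| = r is a circle with center z0 and radius r.
Center = (8, 9), radius = 10

Circle with center (8, 9) and radius 10


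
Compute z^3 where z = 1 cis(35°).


r^3 = 1^3 = 1
n*theta = 3*35° = 105° = 105° (mod 360)
a = 1*cos(105°) = -0.2588
b = 1*sin(105°) = 0.9659

1 cis(105°) = -0.2588 + 0.9659i


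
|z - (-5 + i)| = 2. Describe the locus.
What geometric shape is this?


|z - z0| = r is a circle with center z0 and radius r.
Center = (-5, 1), radius = 2

Circle with center (-5, 1) and radius 2


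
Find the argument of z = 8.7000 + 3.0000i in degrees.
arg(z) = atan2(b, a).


Re = 8.7, Im = 3
arg = atan2(3, 8.7) = 19.0256 degrees

arg(z) = 19.0256 degrees


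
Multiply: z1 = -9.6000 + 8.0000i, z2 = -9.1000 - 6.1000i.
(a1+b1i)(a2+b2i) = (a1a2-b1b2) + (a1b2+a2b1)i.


Real = -9.6*(-9.1) - 8*(-6.1) = 87.36 - (-48.8) = 136.16
Imag = -9.6*(-6.1) - (9.1)*8 = 58.56 - (72.8) = -14.24

136.1600 - 14.2400i


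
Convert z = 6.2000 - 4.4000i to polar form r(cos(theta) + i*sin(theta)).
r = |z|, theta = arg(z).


r = sqrt(38.44+19.36) = sqrt(57.8) = 7.6026
theta = atan2(-4.4, 6.2) = -35.3625 degrees

r = 7.6026, theta = -35.3625 degrees


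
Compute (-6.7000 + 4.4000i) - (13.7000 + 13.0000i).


Real: -6.7 - 13.7 = -20.4
Imag: 4.4 - 13 = -8.6

-20.4000 - 8.6000i


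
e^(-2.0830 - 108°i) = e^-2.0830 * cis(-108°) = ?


e^-2.0830 = 0.1246
cos(-108°) = -0.309
sin(-108°) = -0.9511
Real = 0.1246*(-0.309) = -0.0385
Imag = 0.1246*(-0.9511) = -0.1185

-0.0385 - 0.1185i


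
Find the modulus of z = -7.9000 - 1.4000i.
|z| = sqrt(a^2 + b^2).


|z| = sqrt((-7.9)^2 + (-1.4)^2) = sqrt(62.41 + 1.96) = sqrt(64.37) = 8.0231

|z| = 8.0231


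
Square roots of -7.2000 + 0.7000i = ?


|z| = sqrt(51.84+0.49) = 7.2339
sqrt((|z|+a)/2) = sqrt((7.2339+(-7.2))/2) = sqrt(0.0170) = 0.1303
sqrt((|z|-a)/2) = sqrt((7.2339-(-7.2))/2) = sqrt(7.2170) = 2.6864

±(0.1303 + 2.6864i) i.e. 0.1303 + 2.6864i and -0.1303 - 2.6864i


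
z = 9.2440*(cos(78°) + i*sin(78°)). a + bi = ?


a = 9.2440*cos(78°) = 9.2440*0.20791 = 1.9219
b = 9.2440*sin(78°) = 9.2440*0.97815 = 9.0420

1.9219 + 9.0420i


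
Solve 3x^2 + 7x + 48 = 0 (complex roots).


disc = 7^2 - 4*3*48 = 49 - 576 = -527
sqrt(|disc|) = sqrt(527) = 22.9565
Real part = -7/(2*3) = -1.1667
Imag part = 22.9565/(2*3) = 3.8261

-1.1667 ± 3.8261i


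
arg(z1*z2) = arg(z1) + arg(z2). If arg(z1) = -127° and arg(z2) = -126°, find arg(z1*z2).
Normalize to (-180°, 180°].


arg(z1*z2) = -127° - 126° = -253°
Normalized to (-180°, 180°]: 107°

107°


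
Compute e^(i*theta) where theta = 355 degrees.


cos(355°) = 0.9962
sin(355°) = -0.0872

e^(i*355°) = 0.9962 - 0.0872i


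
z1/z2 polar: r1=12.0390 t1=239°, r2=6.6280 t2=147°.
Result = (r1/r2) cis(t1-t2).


r = 12.0390 / 6.6280 = 1.8164
theta = 239° - 147° = 92° = 92° (mod 360)

1.8164 cis(92°)


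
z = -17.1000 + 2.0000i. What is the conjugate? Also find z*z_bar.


z_bar = -17.1000 - 2.0000i
z*z_bar = (-17.1)^2 + 2^2 = 292.41 + 4 = 296.41

z_bar = -17.1000 - 2.0000i, z*z_bar = 296.41


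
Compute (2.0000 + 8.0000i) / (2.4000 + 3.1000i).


Conjugate of z2 = 2.4000 - 3.1000i
Numerator: (2.0000 + 8.0000i)(2.4000 - 3.1000i) = 29.6000 + 13.0000i
Denominator: 2.4^2 + 3.1^2 = 15.37
Result = (29.6000 + 13.0000i)/15.37

1.9258 + 0.8458i


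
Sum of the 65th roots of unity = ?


The sum of all 65th roots of unity is 0.
Geometric series: (1 - w^65)/(1 - w) = (1-1)/(1-w) = 0 since w^65 = 1, w ≠ 1.
Alternatively: coefficient of z^64 in z^65 - 1 is 0.

0


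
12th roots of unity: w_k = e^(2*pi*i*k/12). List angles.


The 12th roots of unity are cis(360k/12°) for k=0..11
Angle step = 360/12 = 30°
Primitive root: cis(30°)
Primitive root = 0.8660 + 0.5000i

12 roots at angles: 0°, 30°, 60°, 90°, 120°, 150°, 180°, 210°, 240°, 270°, 300°, 330°


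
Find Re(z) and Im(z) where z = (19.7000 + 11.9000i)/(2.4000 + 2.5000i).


Multiply by conjugate: (19.7000 + 11.9000i)(2.4000 - 2.5000i) / (2.4^2 + 2.5^2)
Numerator real = 19.7*2.4 + 11.9*2.5 = 77.03
Numerator imag = 11.9*2.4 - 19.7*2.5 = -20.69
Denominator = 12.01
Re(z) = 77.03/12.01 = 6.4138
Im(z) = -20.69/12.01 = -1.7227

Re(z) = 6.4138, Im(z) = -1.7227


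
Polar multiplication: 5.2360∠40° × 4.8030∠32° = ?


r = 5.2360 * 4.8030 = 25.1485
theta = 40° + 32° = 72° = 72° (mod 360)

25.1485 cis(72°)


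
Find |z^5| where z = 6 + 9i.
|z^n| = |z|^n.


|z| = sqrt(36+81) = sqrt(117) = 10.8167
|z^5| = |z|^5 = (sqrt(117))^5 = 117^2 * sqrt(117) = 13689*sqrt(117)

|z^5| = 13689*sqrt(117) ≈ 148069.1742


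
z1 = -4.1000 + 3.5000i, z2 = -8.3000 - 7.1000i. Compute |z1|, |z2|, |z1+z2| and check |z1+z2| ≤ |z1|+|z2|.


|z1| = sqrt((-4.1)^2 + 3.5^2) = sqrt(29.06) = 5.3907
|z2| = sqrt((-8.3)^2 + (-7.1)^2) = sqrt(119.3) = 10.9225
z1+z2 = -12.4000 - 3.6000i
|z1+z2| = sqrt(166.72) = 12.9120
|z1|+|z2| = 5.3907 + 10.9225 = 16.3132

|z1+z2| = 12.9120 ≤ |z1|+|z2| = 16.3132 (verified)


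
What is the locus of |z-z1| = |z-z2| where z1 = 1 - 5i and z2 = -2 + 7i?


Equal distances means the locus is the perpendicular bisector of z1 and z2.
Midpoint = ((1+(-2))/2, (-5+7)/2) = (-0.5000, 1.0000)

Perpendicular bisector through (-0.5000, 1.0000)


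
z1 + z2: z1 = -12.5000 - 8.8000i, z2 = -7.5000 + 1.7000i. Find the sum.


Real: -12.5 - 7.5 = -20
Imag: -8.8 + 1.7 = -7.1

-20.0000 - 7.1000i


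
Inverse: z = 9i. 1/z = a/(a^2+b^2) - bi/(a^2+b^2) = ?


|z|^2 = 0+81 = 81
1/z = (0 - 9i)/81

1/z = 0 - 0.1111i


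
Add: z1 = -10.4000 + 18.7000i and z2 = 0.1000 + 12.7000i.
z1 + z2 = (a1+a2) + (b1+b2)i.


Real: -10.4 + 0.1 = -10.3
Imag: 18.7 + 12.7 = 31.4

-10.3000 + 31.4000i


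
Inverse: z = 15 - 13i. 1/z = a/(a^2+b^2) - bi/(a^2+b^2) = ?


|z|^2 = 225+169 = 394
1/z = (15 + 13i)/394

1/z = 0.0381 + 0.0330i


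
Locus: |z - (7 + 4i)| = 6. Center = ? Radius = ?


|z - z0| = r is a circle with center z0 and radius r.
Center = (7, 4), radius = 6

Circle with center (7, 4) and radius 6


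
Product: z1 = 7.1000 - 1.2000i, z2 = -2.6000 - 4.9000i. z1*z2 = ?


Real = 7.1*(-2.6) - (-1.2)*(-4.9) = -18.46 - 5.88 = -24.34
Imag = 7.1*(-4.9) - (2.6)*(-1.2) = -34.79 + 3.12 = -31.67

-24.3400 - 31.6700i


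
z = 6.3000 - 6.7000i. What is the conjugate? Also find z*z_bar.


z_bar = 6.3000 + 6.7000i
z*z_bar = 6.3^2 + (-6.7)^2 = 39.69 + 44.89 = 84.58

z_bar = 6.3000 + 6.7000i, z*z_bar = 84.58


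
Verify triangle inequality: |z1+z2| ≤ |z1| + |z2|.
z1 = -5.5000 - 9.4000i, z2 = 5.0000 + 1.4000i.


|z1| = sqrt((-5.5)^2 + (-9.4)^2) = sqrt(118.61) = 10.8908
|z2| = sqrt(5^2 + 1.4^2) = sqrt(26.96) = 5.1923
z1+z2 = -0.5000 - 8.0000i
|z1+z2| = sqrt(64.25) = 8.0156
|z1|+|z2| = 10.8908 + 5.1923 = 16.0831

|z1+z2| = 8.0156 ≤ |z1|+|z2| = 16.0831 (verified)


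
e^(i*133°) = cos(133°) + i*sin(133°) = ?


cos(133°) = -0.6820
sin(133°) = 0.7314

e^(i*133°) = -0.6820 + 0.7314i


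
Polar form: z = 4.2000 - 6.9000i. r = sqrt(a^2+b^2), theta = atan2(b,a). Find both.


r = sqrt(17.64+47.61) = sqrt(65.25) = 8.0777
theta = atan2(-6.9, 4.2) = -58.6713 degrees

r = 8.0777, theta = -58.6713 degrees


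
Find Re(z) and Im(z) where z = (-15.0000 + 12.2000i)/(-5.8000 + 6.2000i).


Multiply by conjugate: (-15.0000 + 12.2000i)(-5.8000 - 6.2000i) / ((-5.8)^2 + 6.2^2)
Numerator real = -15*(-5.8) + 12.2*6.2 = 162.64
Numerator imag = 12.2*(-5.8) - (-15)*6.2 = 22.24
Denominator = 72.08
Re(z) = 162.64/72.08 = 2.2564
Im(z) = 22.24/72.08 = 0.3085

Re(z) = 2.2564, Im(z) = 0.3085


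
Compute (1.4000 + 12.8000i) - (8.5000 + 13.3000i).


Real: 1.4 - 8.5 = -7.1
Imag: 12.8 - 13.3 = -0.5

-7.1000 - 0.5000i


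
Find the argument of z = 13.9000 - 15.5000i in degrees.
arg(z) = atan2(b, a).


Re = 13.9, Im = -15.5
arg = atan2(-15.5, 13.9) = -48.1151 degrees

arg(z) = -48.1151 degrees


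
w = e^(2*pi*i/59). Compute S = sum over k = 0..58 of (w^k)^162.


The roots are w_k = w^k with w = e^(2*pi*i/59), and (w^k)^162 = (w^162)^k.
So S = 1 + u + u^2 + ... + u^(58) with u = w^162.
162 = 2*59 + 44, so 162 is not a multiple of 59: u = (w^59)^2 * w^44 = w^44 ≠ 1 (w is a primitive 59th root), while u^59 = (w^59)^162 = 1.
Geometric series: S = (1 - u^59)/(1 - u) = (1 - 1)/(1 - u) = 0

S = 0


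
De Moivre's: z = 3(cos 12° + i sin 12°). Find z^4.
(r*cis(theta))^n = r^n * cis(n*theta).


r^4 = 3^4 = 81
n*theta = 4*12° = 48° = 48° (mod 360)
a = 81*cos(48°) = 54.1996
b = 81*sin(48°) = 60.1947

81 cis(48°) = 54.1996 + 60.1947i


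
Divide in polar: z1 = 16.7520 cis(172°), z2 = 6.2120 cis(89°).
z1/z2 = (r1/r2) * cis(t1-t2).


r = 16.7520 / 6.2120 = 2.6967
theta = 172° - 89° = 83° = 83° (mod 360)

2.6967 cis(83°)


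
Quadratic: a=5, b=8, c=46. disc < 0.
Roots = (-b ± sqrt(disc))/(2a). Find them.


disc = 8^2 - 4*5*46 = 64 - 920 = -856
sqrt(|disc|) = sqrt(856) = 29.2575
Real part = -8/(2*5) = -0.8000
Imag part = 29.2575/(2*5) = 2.9257

-0.8000 ± 2.9257i


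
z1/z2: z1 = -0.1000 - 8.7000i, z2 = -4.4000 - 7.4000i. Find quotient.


Conjugate of z2 = -4.4000 + 7.4000i
Numerator: (-0.1000 - 8.7000i)(-4.4000 + 7.4000i) = 64.8200 + 37.5400i
Denominator: (-4.4)^2 + (-7.4)^2 = 74.12
Result = (64.8200 + 37.5400i)/74.12

0.8745 + 0.5065i


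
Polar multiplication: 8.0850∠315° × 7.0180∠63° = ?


r = 8.0850 * 7.0180 = 56.7405
theta = 315° + 63° = 378° = 18° (mod 360)

56.7405 cis(18°)
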